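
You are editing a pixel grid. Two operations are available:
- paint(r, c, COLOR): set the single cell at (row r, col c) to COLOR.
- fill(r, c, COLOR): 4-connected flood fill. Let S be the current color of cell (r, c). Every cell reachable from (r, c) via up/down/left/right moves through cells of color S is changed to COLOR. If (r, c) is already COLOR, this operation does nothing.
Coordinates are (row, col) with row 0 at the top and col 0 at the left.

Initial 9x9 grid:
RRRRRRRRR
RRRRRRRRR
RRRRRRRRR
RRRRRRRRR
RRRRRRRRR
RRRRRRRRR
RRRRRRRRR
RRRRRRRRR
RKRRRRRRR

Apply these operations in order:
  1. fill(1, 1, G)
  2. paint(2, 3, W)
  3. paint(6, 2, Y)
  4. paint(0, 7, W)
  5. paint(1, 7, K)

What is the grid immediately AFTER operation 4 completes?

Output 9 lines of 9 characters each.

After op 1 fill(1,1,G) [80 cells changed]:
GGGGGGGGG
GGGGGGGGG
GGGGGGGGG
GGGGGGGGG
GGGGGGGGG
GGGGGGGGG
GGGGGGGGG
GGGGGGGGG
GKGGGGGGG
After op 2 paint(2,3,W):
GGGGGGGGG
GGGGGGGGG
GGGWGGGGG
GGGGGGGGG
GGGGGGGGG
GGGGGGGGG
GGGGGGGGG
GGGGGGGGG
GKGGGGGGG
After op 3 paint(6,2,Y):
GGGGGGGGG
GGGGGGGGG
GGGWGGGGG
GGGGGGGGG
GGGGGGGGG
GGGGGGGGG
GGYGGGGGG
GGGGGGGGG
GKGGGGGGG
After op 4 paint(0,7,W):
GGGGGGGWG
GGGGGGGGG
GGGWGGGGG
GGGGGGGGG
GGGGGGGGG
GGGGGGGGG
GGYGGGGGG
GGGGGGGGG
GKGGGGGGG

Answer: GGGGGGGWG
GGGGGGGGG
GGGWGGGGG
GGGGGGGGG
GGGGGGGGG
GGGGGGGGG
GGYGGGGGG
GGGGGGGGG
GKGGGGGGG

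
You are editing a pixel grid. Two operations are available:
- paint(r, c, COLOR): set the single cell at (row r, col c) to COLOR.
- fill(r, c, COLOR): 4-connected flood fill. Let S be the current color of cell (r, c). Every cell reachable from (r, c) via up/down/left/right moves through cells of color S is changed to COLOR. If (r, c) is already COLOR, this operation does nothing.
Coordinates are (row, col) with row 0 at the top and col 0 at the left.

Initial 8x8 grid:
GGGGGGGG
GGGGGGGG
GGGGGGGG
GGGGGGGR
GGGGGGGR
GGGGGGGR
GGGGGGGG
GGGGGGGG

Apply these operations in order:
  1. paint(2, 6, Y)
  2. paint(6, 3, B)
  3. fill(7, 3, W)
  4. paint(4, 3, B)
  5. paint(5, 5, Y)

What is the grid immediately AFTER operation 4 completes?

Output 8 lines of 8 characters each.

Answer: WWWWWWWW
WWWWWWWW
WWWWWWYW
WWWWWWWR
WWWBWWWR
WWWWWWWR
WWWBWWWW
WWWWWWWW

Derivation:
After op 1 paint(2,6,Y):
GGGGGGGG
GGGGGGGG
GGGGGGYG
GGGGGGGR
GGGGGGGR
GGGGGGGR
GGGGGGGG
GGGGGGGG
After op 2 paint(6,3,B):
GGGGGGGG
GGGGGGGG
GGGGGGYG
GGGGGGGR
GGGGGGGR
GGGGGGGR
GGGBGGGG
GGGGGGGG
After op 3 fill(7,3,W) [59 cells changed]:
WWWWWWWW
WWWWWWWW
WWWWWWYW
WWWWWWWR
WWWWWWWR
WWWWWWWR
WWWBWWWW
WWWWWWWW
After op 4 paint(4,3,B):
WWWWWWWW
WWWWWWWW
WWWWWWYW
WWWWWWWR
WWWBWWWR
WWWWWWWR
WWWBWWWW
WWWWWWWW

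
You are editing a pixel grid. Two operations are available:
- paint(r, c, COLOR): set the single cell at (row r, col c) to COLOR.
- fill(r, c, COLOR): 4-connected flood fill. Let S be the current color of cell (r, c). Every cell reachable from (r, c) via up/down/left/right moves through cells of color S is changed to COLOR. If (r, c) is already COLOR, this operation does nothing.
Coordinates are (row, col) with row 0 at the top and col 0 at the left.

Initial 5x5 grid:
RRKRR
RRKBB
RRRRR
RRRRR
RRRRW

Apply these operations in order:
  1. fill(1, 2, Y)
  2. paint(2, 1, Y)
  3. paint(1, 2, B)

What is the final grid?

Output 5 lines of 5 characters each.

After op 1 fill(1,2,Y) [2 cells changed]:
RRYRR
RRYBB
RRRRR
RRRRR
RRRRW
After op 2 paint(2,1,Y):
RRYRR
RRYBB
RYRRR
RRRRR
RRRRW
After op 3 paint(1,2,B):
RRYRR
RRBBB
RYRRR
RRRRR
RRRRW

Answer: RRYRR
RRBBB
RYRRR
RRRRR
RRRRW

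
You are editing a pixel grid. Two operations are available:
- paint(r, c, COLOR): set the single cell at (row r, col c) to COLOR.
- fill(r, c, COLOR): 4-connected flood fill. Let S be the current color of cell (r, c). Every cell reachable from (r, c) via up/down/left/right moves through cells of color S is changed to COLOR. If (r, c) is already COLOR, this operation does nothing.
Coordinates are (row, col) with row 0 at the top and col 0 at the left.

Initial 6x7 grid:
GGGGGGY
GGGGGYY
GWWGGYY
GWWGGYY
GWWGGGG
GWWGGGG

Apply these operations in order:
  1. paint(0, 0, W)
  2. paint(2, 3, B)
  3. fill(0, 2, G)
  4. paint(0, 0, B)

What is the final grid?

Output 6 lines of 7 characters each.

Answer: BGGGGGY
GGGGGYY
GWWBGYY
GWWGGYY
GWWGGGG
GWWGGGG

Derivation:
After op 1 paint(0,0,W):
WGGGGGY
GGGGGYY
GWWGGYY
GWWGGYY
GWWGGGG
GWWGGGG
After op 2 paint(2,3,B):
WGGGGGY
GGGGGYY
GWWBGYY
GWWGGYY
GWWGGGG
GWWGGGG
After op 3 fill(0,2,G) [0 cells changed]:
WGGGGGY
GGGGGYY
GWWBGYY
GWWGGYY
GWWGGGG
GWWGGGG
After op 4 paint(0,0,B):
BGGGGGY
GGGGGYY
GWWBGYY
GWWGGYY
GWWGGGG
GWWGGGG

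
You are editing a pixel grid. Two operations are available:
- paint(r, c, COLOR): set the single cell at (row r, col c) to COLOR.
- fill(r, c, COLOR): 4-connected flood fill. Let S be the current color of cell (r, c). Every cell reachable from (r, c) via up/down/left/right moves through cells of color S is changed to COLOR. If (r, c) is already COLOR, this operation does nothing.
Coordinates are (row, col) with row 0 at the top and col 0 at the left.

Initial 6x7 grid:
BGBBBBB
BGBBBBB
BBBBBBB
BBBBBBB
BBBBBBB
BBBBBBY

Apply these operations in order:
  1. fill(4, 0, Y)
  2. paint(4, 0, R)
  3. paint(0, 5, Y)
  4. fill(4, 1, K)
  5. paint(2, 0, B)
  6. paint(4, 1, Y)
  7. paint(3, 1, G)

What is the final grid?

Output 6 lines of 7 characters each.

After op 1 fill(4,0,Y) [39 cells changed]:
YGYYYYY
YGYYYYY
YYYYYYY
YYYYYYY
YYYYYYY
YYYYYYY
After op 2 paint(4,0,R):
YGYYYYY
YGYYYYY
YYYYYYY
YYYYYYY
RYYYYYY
YYYYYYY
After op 3 paint(0,5,Y):
YGYYYYY
YGYYYYY
YYYYYYY
YYYYYYY
RYYYYYY
YYYYYYY
After op 4 fill(4,1,K) [39 cells changed]:
KGKKKKK
KGKKKKK
KKKKKKK
KKKKKKK
RKKKKKK
KKKKKKK
After op 5 paint(2,0,B):
KGKKKKK
KGKKKKK
BKKKKKK
KKKKKKK
RKKKKKK
KKKKKKK
After op 6 paint(4,1,Y):
KGKKKKK
KGKKKKK
BKKKKKK
KKKKKKK
RYKKKKK
KKKKKKK
After op 7 paint(3,1,G):
KGKKKKK
KGKKKKK
BKKKKKK
KGKKKKK
RYKKKKK
KKKKKKK

Answer: KGKKKKK
KGKKKKK
BKKKKKK
KGKKKKK
RYKKKKK
KKKKKKK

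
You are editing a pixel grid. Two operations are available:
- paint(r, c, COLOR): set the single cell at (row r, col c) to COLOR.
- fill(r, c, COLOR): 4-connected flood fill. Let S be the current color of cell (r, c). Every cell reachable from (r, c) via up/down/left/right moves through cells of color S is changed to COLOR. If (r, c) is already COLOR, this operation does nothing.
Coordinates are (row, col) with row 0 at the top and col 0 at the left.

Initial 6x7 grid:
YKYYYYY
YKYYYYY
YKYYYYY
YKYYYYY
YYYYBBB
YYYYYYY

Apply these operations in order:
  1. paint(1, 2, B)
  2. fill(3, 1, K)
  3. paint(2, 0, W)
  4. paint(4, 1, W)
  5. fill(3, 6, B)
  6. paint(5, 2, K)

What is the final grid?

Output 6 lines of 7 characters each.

Answer: YKBBBBB
YKBBBBB
WKBBBBB
BKBBBBB
BWBBBBB
BBKBBBB

Derivation:
After op 1 paint(1,2,B):
YKYYYYY
YKBYYYY
YKYYYYY
YKYYYYY
YYYYBBB
YYYYYYY
After op 2 fill(3,1,K) [0 cells changed]:
YKYYYYY
YKBYYYY
YKYYYYY
YKYYYYY
YYYYBBB
YYYYYYY
After op 3 paint(2,0,W):
YKYYYYY
YKBYYYY
WKYYYYY
YKYYYYY
YYYYBBB
YYYYYYY
After op 4 paint(4,1,W):
YKYYYYY
YKBYYYY
WKYYYYY
YKYYYYY
YWYYBBB
YYYYYYY
After op 5 fill(3,6,B) [30 cells changed]:
YKBBBBB
YKBBBBB
WKBBBBB
BKBBBBB
BWBBBBB
BBBBBBB
After op 6 paint(5,2,K):
YKBBBBB
YKBBBBB
WKBBBBB
BKBBBBB
BWBBBBB
BBKBBBB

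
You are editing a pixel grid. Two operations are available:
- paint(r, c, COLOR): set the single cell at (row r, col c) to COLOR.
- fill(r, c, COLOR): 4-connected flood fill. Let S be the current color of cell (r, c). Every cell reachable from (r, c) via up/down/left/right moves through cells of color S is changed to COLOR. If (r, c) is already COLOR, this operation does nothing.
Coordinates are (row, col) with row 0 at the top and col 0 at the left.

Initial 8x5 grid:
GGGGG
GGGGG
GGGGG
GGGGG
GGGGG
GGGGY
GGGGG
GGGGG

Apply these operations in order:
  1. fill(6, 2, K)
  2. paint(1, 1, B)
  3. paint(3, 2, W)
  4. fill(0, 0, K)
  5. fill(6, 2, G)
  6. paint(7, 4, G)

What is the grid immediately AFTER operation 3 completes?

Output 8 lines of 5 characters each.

After op 1 fill(6,2,K) [39 cells changed]:
KKKKK
KKKKK
KKKKK
KKKKK
KKKKK
KKKKY
KKKKK
KKKKK
After op 2 paint(1,1,B):
KKKKK
KBKKK
KKKKK
KKKKK
KKKKK
KKKKY
KKKKK
KKKKK
After op 3 paint(3,2,W):
KKKKK
KBKKK
KKKKK
KKWKK
KKKKK
KKKKY
KKKKK
KKKKK

Answer: KKKKK
KBKKK
KKKKK
KKWKK
KKKKK
KKKKY
KKKKK
KKKKK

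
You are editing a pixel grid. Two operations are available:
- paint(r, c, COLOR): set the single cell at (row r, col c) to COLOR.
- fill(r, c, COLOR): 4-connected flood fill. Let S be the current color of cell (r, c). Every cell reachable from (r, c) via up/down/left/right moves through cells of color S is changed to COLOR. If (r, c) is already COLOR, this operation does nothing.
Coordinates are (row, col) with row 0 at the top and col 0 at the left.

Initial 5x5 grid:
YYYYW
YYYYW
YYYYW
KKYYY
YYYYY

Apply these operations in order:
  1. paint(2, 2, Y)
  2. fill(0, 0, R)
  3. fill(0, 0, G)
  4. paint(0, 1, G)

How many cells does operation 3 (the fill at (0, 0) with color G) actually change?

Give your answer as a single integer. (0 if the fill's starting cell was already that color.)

Answer: 20

Derivation:
After op 1 paint(2,2,Y):
YYYYW
YYYYW
YYYYW
KKYYY
YYYYY
After op 2 fill(0,0,R) [20 cells changed]:
RRRRW
RRRRW
RRRRW
KKRRR
RRRRR
After op 3 fill(0,0,G) [20 cells changed]:
GGGGW
GGGGW
GGGGW
KKGGG
GGGGG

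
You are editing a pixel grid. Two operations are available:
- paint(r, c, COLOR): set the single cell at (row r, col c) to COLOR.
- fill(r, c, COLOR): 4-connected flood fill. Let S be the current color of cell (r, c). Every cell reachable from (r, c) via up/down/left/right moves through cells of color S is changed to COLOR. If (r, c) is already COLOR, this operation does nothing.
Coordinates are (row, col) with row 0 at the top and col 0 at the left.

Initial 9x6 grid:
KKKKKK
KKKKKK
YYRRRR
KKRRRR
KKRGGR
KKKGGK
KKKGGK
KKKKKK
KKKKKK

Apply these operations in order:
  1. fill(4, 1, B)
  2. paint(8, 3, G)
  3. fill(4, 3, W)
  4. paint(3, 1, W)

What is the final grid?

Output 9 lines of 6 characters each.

Answer: KKKKKK
KKKKKK
YYRRRR
BWRRRR
BBRWWR
BBBWWB
BBBWWB
BBBBBB
BBBGBB

Derivation:
After op 1 fill(4,1,B) [24 cells changed]:
KKKKKK
KKKKKK
YYRRRR
BBRRRR
BBRGGR
BBBGGB
BBBGGB
BBBBBB
BBBBBB
After op 2 paint(8,3,G):
KKKKKK
KKKKKK
YYRRRR
BBRRRR
BBRGGR
BBBGGB
BBBGGB
BBBBBB
BBBGBB
After op 3 fill(4,3,W) [6 cells changed]:
KKKKKK
KKKKKK
YYRRRR
BBRRRR
BBRWWR
BBBWWB
BBBWWB
BBBBBB
BBBGBB
After op 4 paint(3,1,W):
KKKKKK
KKKKKK
YYRRRR
BWRRRR
BBRWWR
BBBWWB
BBBWWB
BBBBBB
BBBGBB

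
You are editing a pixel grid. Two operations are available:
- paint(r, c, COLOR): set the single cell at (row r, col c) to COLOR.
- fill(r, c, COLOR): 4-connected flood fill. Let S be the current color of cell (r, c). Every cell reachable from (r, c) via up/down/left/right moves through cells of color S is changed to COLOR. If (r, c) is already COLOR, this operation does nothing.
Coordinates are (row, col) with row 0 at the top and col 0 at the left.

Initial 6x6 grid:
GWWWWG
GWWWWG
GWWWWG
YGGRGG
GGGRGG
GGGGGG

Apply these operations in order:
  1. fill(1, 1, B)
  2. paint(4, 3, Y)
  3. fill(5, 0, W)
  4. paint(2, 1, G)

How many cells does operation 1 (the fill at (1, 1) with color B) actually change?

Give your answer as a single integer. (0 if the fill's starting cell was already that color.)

Answer: 12

Derivation:
After op 1 fill(1,1,B) [12 cells changed]:
GBBBBG
GBBBBG
GBBBBG
YGGRGG
GGGRGG
GGGGGG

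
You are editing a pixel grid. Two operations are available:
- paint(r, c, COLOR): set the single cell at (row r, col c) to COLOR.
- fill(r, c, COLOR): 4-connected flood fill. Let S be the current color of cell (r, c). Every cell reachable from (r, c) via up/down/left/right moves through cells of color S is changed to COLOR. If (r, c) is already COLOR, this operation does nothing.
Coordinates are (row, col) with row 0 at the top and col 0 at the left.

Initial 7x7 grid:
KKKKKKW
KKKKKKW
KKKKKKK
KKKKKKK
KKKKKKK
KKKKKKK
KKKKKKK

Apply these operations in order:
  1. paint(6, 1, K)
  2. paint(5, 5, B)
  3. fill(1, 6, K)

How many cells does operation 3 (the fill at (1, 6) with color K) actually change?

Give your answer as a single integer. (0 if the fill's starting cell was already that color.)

After op 1 paint(6,1,K):
KKKKKKW
KKKKKKW
KKKKKKK
KKKKKKK
KKKKKKK
KKKKKKK
KKKKKKK
After op 2 paint(5,5,B):
KKKKKKW
KKKKKKW
KKKKKKK
KKKKKKK
KKKKKKK
KKKKKBK
KKKKKKK
After op 3 fill(1,6,K) [2 cells changed]:
KKKKKKK
KKKKKKK
KKKKKKK
KKKKKKK
KKKKKKK
KKKKKBK
KKKKKKK

Answer: 2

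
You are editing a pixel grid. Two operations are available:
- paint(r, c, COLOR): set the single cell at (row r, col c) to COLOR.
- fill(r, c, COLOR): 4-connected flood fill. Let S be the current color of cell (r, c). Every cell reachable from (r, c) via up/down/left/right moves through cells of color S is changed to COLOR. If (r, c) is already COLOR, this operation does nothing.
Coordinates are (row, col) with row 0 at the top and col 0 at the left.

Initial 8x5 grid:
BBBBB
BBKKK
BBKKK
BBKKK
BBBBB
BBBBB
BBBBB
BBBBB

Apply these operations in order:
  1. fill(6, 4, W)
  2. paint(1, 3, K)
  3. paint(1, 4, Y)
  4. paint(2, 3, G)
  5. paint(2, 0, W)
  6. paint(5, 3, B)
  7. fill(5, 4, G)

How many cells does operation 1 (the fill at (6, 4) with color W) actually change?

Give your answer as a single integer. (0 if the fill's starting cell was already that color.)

After op 1 fill(6,4,W) [31 cells changed]:
WWWWW
WWKKK
WWKKK
WWKKK
WWWWW
WWWWW
WWWWW
WWWWW

Answer: 31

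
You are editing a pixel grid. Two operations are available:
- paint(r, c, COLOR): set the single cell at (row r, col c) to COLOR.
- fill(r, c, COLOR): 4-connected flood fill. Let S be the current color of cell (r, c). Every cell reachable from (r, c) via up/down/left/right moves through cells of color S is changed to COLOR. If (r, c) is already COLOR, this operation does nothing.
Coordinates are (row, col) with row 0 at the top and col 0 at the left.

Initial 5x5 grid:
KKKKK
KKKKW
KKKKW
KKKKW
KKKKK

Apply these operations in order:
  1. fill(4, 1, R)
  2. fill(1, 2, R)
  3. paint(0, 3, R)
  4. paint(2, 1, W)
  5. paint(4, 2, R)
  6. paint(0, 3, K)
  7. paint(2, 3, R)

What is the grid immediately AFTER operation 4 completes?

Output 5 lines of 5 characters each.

Answer: RRRRR
RRRRW
RWRRW
RRRRW
RRRRR

Derivation:
After op 1 fill(4,1,R) [22 cells changed]:
RRRRR
RRRRW
RRRRW
RRRRW
RRRRR
After op 2 fill(1,2,R) [0 cells changed]:
RRRRR
RRRRW
RRRRW
RRRRW
RRRRR
After op 3 paint(0,3,R):
RRRRR
RRRRW
RRRRW
RRRRW
RRRRR
After op 4 paint(2,1,W):
RRRRR
RRRRW
RWRRW
RRRRW
RRRRR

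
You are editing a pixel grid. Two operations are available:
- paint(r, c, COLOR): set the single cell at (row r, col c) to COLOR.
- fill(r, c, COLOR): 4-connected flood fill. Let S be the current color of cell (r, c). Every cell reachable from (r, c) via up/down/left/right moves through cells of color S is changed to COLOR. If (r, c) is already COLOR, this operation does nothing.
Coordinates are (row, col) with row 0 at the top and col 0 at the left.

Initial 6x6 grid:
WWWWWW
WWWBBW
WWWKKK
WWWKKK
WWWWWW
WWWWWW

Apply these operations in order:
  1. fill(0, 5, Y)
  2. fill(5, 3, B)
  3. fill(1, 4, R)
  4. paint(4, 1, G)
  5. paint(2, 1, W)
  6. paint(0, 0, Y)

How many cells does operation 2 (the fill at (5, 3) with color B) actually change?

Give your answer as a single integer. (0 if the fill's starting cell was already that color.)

Answer: 28

Derivation:
After op 1 fill(0,5,Y) [28 cells changed]:
YYYYYY
YYYBBY
YYYKKK
YYYKKK
YYYYYY
YYYYYY
After op 2 fill(5,3,B) [28 cells changed]:
BBBBBB
BBBBBB
BBBKKK
BBBKKK
BBBBBB
BBBBBB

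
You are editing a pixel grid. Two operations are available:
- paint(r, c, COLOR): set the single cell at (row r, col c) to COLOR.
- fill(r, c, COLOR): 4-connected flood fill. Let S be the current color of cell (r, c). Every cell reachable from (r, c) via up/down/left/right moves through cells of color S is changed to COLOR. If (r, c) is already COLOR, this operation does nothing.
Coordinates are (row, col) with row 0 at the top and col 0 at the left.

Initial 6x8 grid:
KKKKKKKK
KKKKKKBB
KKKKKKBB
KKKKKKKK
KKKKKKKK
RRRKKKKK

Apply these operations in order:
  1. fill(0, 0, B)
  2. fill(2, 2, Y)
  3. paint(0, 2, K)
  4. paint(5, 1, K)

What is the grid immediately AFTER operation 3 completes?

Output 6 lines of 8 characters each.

After op 1 fill(0,0,B) [41 cells changed]:
BBBBBBBB
BBBBBBBB
BBBBBBBB
BBBBBBBB
BBBBBBBB
RRRBBBBB
After op 2 fill(2,2,Y) [45 cells changed]:
YYYYYYYY
YYYYYYYY
YYYYYYYY
YYYYYYYY
YYYYYYYY
RRRYYYYY
After op 3 paint(0,2,K):
YYKYYYYY
YYYYYYYY
YYYYYYYY
YYYYYYYY
YYYYYYYY
RRRYYYYY

Answer: YYKYYYYY
YYYYYYYY
YYYYYYYY
YYYYYYYY
YYYYYYYY
RRRYYYYY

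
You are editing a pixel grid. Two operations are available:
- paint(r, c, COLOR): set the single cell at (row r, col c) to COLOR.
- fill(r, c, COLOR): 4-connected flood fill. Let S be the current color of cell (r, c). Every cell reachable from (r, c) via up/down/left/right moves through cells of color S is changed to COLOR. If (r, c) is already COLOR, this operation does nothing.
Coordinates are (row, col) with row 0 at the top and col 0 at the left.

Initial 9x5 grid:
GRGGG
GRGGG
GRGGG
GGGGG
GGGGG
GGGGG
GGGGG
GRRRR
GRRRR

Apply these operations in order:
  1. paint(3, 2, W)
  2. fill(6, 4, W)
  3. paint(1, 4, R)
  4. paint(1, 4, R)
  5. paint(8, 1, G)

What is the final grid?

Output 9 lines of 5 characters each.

After op 1 paint(3,2,W):
GRGGG
GRGGG
GRGGG
GGWGG
GGGGG
GGGGG
GGGGG
GRRRR
GRRRR
After op 2 fill(6,4,W) [33 cells changed]:
WRWWW
WRWWW
WRWWW
WWWWW
WWWWW
WWWWW
WWWWW
WRRRR
WRRRR
After op 3 paint(1,4,R):
WRWWW
WRWWR
WRWWW
WWWWW
WWWWW
WWWWW
WWWWW
WRRRR
WRRRR
After op 4 paint(1,4,R):
WRWWW
WRWWR
WRWWW
WWWWW
WWWWW
WWWWW
WWWWW
WRRRR
WRRRR
After op 5 paint(8,1,G):
WRWWW
WRWWR
WRWWW
WWWWW
WWWWW
WWWWW
WWWWW
WRRRR
WGRRR

Answer: WRWWW
WRWWR
WRWWW
WWWWW
WWWWW
WWWWW
WWWWW
WRRRR
WGRRR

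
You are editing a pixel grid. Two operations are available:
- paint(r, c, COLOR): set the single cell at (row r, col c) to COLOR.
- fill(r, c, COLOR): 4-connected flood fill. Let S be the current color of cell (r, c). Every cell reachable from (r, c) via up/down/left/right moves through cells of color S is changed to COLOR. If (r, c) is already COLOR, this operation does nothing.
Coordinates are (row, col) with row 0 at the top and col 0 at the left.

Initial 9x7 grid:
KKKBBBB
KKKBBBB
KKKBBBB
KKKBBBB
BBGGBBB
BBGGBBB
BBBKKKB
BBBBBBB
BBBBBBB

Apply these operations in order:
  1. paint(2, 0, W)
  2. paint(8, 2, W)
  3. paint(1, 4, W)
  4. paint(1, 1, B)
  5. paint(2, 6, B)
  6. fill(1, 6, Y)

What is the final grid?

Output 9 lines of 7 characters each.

After op 1 paint(2,0,W):
KKKBBBB
KKKBBBB
WKKBBBB
KKKBBBB
BBGGBBB
BBGGBBB
BBBKKKB
BBBBBBB
BBBBBBB
After op 2 paint(8,2,W):
KKKBBBB
KKKBBBB
WKKBBBB
KKKBBBB
BBGGBBB
BBGGBBB
BBBKKKB
BBBBBBB
BBWBBBB
After op 3 paint(1,4,W):
KKKBBBB
KKKBWBB
WKKBBBB
KKKBBBB
BBGGBBB
BBGGBBB
BBBKKKB
BBBBBBB
BBWBBBB
After op 4 paint(1,1,B):
KKKBBBB
KBKBWBB
WKKBBBB
KKKBBBB
BBGGBBB
BBGGBBB
BBBKKKB
BBBBBBB
BBWBBBB
After op 5 paint(2,6,B):
KKKBBBB
KBKBWBB
WKKBBBB
KKKBBBB
BBGGBBB
BBGGBBB
BBBKKKB
BBBBBBB
BBWBBBB
After op 6 fill(1,6,Y) [42 cells changed]:
KKKYYYY
KBKYWYY
WKKYYYY
KKKYYYY
YYGGYYY
YYGGYYY
YYYKKKY
YYYYYYY
YYWYYYY

Answer: KKKYYYY
KBKYWYY
WKKYYYY
KKKYYYY
YYGGYYY
YYGGYYY
YYYKKKY
YYYYYYY
YYWYYYY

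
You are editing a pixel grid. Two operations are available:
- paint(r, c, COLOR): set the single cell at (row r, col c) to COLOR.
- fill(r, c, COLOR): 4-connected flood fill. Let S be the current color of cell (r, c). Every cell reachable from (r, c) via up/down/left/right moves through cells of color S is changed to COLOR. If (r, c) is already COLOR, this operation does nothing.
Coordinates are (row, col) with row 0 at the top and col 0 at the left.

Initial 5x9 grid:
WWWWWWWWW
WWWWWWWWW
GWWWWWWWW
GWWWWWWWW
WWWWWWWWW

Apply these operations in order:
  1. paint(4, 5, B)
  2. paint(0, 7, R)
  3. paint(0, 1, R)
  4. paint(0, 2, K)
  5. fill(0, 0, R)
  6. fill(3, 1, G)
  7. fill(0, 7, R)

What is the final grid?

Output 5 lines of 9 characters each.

After op 1 paint(4,5,B):
WWWWWWWWW
WWWWWWWWW
GWWWWWWWW
GWWWWWWWW
WWWWWBWWW
After op 2 paint(0,7,R):
WWWWWWWRW
WWWWWWWWW
GWWWWWWWW
GWWWWWWWW
WWWWWBWWW
After op 3 paint(0,1,R):
WRWWWWWRW
WWWWWWWWW
GWWWWWWWW
GWWWWWWWW
WWWWWBWWW
After op 4 paint(0,2,K):
WRKWWWWRW
WWWWWWWWW
GWWWWWWWW
GWWWWWWWW
WWWWWBWWW
After op 5 fill(0,0,R) [39 cells changed]:
RRKRRRRRR
RRRRRRRRR
GRRRRRRRR
GRRRRRRRR
RRRRRBRRR
After op 6 fill(3,1,G) [41 cells changed]:
GGKGGGGGG
GGGGGGGGG
GGGGGGGGG
GGGGGGGGG
GGGGGBGGG
After op 7 fill(0,7,R) [43 cells changed]:
RRKRRRRRR
RRRRRRRRR
RRRRRRRRR
RRRRRRRRR
RRRRRBRRR

Answer: RRKRRRRRR
RRRRRRRRR
RRRRRRRRR
RRRRRRRRR
RRRRRBRRR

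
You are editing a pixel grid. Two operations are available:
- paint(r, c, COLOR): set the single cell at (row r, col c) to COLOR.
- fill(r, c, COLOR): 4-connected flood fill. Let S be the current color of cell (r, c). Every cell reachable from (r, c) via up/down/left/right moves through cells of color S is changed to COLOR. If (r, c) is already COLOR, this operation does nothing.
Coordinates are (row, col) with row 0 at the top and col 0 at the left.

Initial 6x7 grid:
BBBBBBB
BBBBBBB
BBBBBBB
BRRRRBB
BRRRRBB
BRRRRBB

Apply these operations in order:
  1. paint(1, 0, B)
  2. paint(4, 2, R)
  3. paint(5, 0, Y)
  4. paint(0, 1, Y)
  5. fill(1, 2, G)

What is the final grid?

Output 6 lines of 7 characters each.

Answer: GYGGGGG
GGGGGGG
GGGGGGG
GRRRRGG
GRRRRGG
YRRRRGG

Derivation:
After op 1 paint(1,0,B):
BBBBBBB
BBBBBBB
BBBBBBB
BRRRRBB
BRRRRBB
BRRRRBB
After op 2 paint(4,2,R):
BBBBBBB
BBBBBBB
BBBBBBB
BRRRRBB
BRRRRBB
BRRRRBB
After op 3 paint(5,0,Y):
BBBBBBB
BBBBBBB
BBBBBBB
BRRRRBB
BRRRRBB
YRRRRBB
After op 4 paint(0,1,Y):
BYBBBBB
BBBBBBB
BBBBBBB
BRRRRBB
BRRRRBB
YRRRRBB
After op 5 fill(1,2,G) [28 cells changed]:
GYGGGGG
GGGGGGG
GGGGGGG
GRRRRGG
GRRRRGG
YRRRRGG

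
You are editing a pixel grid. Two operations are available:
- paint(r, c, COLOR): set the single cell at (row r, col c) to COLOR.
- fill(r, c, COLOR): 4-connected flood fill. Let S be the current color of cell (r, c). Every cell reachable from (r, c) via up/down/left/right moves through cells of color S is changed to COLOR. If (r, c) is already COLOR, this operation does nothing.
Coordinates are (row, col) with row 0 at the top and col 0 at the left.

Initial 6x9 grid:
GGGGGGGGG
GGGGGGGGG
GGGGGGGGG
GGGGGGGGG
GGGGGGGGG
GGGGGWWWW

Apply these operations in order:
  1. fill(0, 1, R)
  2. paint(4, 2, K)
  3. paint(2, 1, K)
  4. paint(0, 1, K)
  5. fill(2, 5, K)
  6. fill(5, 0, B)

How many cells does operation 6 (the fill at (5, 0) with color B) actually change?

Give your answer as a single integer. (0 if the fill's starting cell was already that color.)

Answer: 50

Derivation:
After op 1 fill(0,1,R) [50 cells changed]:
RRRRRRRRR
RRRRRRRRR
RRRRRRRRR
RRRRRRRRR
RRRRRRRRR
RRRRRWWWW
After op 2 paint(4,2,K):
RRRRRRRRR
RRRRRRRRR
RRRRRRRRR
RRRRRRRRR
RRKRRRRRR
RRRRRWWWW
After op 3 paint(2,1,K):
RRRRRRRRR
RRRRRRRRR
RKRRRRRRR
RRRRRRRRR
RRKRRRRRR
RRRRRWWWW
After op 4 paint(0,1,K):
RKRRRRRRR
RRRRRRRRR
RKRRRRRRR
RRRRRRRRR
RRKRRRRRR
RRRRRWWWW
After op 5 fill(2,5,K) [47 cells changed]:
KKKKKKKKK
KKKKKKKKK
KKKKKKKKK
KKKKKKKKK
KKKKKKKKK
KKKKKWWWW
After op 6 fill(5,0,B) [50 cells changed]:
BBBBBBBBB
BBBBBBBBB
BBBBBBBBB
BBBBBBBBB
BBBBBBBBB
BBBBBWWWW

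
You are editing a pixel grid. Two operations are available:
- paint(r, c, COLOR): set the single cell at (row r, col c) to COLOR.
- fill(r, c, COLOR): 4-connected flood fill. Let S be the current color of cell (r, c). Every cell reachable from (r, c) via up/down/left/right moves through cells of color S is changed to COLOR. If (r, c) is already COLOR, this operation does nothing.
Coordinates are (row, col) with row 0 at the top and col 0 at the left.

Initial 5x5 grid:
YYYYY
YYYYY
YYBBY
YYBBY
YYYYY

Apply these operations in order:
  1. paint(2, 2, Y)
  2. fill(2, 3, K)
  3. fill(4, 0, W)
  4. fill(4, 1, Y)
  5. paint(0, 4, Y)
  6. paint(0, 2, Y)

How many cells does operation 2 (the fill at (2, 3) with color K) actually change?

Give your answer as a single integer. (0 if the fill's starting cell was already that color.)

After op 1 paint(2,2,Y):
YYYYY
YYYYY
YYYBY
YYBBY
YYYYY
After op 2 fill(2,3,K) [3 cells changed]:
YYYYY
YYYYY
YYYKY
YYKKY
YYYYY

Answer: 3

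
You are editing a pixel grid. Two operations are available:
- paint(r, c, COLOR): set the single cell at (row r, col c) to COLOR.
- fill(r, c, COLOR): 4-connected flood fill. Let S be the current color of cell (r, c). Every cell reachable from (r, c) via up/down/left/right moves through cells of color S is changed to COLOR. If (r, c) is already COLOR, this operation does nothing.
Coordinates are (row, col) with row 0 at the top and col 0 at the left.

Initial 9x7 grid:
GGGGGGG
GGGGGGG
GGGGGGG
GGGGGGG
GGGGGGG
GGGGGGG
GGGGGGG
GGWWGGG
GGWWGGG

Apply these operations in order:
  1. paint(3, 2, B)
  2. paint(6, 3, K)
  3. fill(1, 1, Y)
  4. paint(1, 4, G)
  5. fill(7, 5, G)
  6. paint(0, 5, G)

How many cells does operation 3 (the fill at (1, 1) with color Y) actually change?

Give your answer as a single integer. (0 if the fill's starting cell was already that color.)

After op 1 paint(3,2,B):
GGGGGGG
GGGGGGG
GGGGGGG
GGBGGGG
GGGGGGG
GGGGGGG
GGGGGGG
GGWWGGG
GGWWGGG
After op 2 paint(6,3,K):
GGGGGGG
GGGGGGG
GGGGGGG
GGBGGGG
GGGGGGG
GGGGGGG
GGGKGGG
GGWWGGG
GGWWGGG
After op 3 fill(1,1,Y) [57 cells changed]:
YYYYYYY
YYYYYYY
YYYYYYY
YYBYYYY
YYYYYYY
YYYYYYY
YYYKYYY
YYWWYYY
YYWWYYY

Answer: 57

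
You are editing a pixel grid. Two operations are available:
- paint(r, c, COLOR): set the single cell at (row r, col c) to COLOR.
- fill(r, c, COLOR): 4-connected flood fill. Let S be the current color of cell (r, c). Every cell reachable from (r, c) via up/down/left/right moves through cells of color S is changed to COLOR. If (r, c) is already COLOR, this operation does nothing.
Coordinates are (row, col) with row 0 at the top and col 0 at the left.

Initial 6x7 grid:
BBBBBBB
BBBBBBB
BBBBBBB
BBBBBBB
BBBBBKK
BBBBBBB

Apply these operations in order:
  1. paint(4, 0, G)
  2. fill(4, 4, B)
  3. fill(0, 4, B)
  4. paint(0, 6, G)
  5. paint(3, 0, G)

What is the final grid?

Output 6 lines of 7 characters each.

After op 1 paint(4,0,G):
BBBBBBB
BBBBBBB
BBBBBBB
BBBBBBB
GBBBBKK
BBBBBBB
After op 2 fill(4,4,B) [0 cells changed]:
BBBBBBB
BBBBBBB
BBBBBBB
BBBBBBB
GBBBBKK
BBBBBBB
After op 3 fill(0,4,B) [0 cells changed]:
BBBBBBB
BBBBBBB
BBBBBBB
BBBBBBB
GBBBBKK
BBBBBBB
After op 4 paint(0,6,G):
BBBBBBG
BBBBBBB
BBBBBBB
BBBBBBB
GBBBBKK
BBBBBBB
After op 5 paint(3,0,G):
BBBBBBG
BBBBBBB
BBBBBBB
GBBBBBB
GBBBBKK
BBBBBBB

Answer: BBBBBBG
BBBBBBB
BBBBBBB
GBBBBBB
GBBBBKK
BBBBBBB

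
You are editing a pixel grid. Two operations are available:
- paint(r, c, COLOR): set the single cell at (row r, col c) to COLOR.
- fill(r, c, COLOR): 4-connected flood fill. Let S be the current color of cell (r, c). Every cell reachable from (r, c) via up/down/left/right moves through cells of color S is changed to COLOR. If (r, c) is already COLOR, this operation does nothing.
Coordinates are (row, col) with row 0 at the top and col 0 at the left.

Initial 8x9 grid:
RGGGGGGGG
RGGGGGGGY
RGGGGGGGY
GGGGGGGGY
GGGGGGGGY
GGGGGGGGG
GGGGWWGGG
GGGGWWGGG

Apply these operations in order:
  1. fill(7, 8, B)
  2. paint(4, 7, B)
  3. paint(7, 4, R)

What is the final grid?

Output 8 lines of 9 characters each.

Answer: RBBBBBBBB
RBBBBBBBY
RBBBBBBBY
BBBBBBBBY
BBBBBBBBY
BBBBBBBBB
BBBBWWBBB
BBBBRWBBB

Derivation:
After op 1 fill(7,8,B) [61 cells changed]:
RBBBBBBBB
RBBBBBBBY
RBBBBBBBY
BBBBBBBBY
BBBBBBBBY
BBBBBBBBB
BBBBWWBBB
BBBBWWBBB
After op 2 paint(4,7,B):
RBBBBBBBB
RBBBBBBBY
RBBBBBBBY
BBBBBBBBY
BBBBBBBBY
BBBBBBBBB
BBBBWWBBB
BBBBWWBBB
After op 3 paint(7,4,R):
RBBBBBBBB
RBBBBBBBY
RBBBBBBBY
BBBBBBBBY
BBBBBBBBY
BBBBBBBBB
BBBBWWBBB
BBBBRWBBB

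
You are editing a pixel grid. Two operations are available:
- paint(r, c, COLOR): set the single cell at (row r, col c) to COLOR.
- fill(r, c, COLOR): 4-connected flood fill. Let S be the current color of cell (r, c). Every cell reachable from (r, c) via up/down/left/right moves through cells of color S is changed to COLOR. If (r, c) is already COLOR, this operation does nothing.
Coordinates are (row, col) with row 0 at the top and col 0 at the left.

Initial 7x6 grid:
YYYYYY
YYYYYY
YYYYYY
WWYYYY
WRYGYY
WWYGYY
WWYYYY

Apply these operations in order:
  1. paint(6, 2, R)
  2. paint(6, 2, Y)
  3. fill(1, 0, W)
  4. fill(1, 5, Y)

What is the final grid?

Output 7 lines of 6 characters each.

After op 1 paint(6,2,R):
YYYYYY
YYYYYY
YYYYYY
WWYYYY
WRYGYY
WWYGYY
WWRYYY
After op 2 paint(6,2,Y):
YYYYYY
YYYYYY
YYYYYY
WWYYYY
WRYGYY
WWYGYY
WWYYYY
After op 3 fill(1,0,W) [32 cells changed]:
WWWWWW
WWWWWW
WWWWWW
WWWWWW
WRWGWW
WWWGWW
WWWWWW
After op 4 fill(1,5,Y) [39 cells changed]:
YYYYYY
YYYYYY
YYYYYY
YYYYYY
YRYGYY
YYYGYY
YYYYYY

Answer: YYYYYY
YYYYYY
YYYYYY
YYYYYY
YRYGYY
YYYGYY
YYYYYY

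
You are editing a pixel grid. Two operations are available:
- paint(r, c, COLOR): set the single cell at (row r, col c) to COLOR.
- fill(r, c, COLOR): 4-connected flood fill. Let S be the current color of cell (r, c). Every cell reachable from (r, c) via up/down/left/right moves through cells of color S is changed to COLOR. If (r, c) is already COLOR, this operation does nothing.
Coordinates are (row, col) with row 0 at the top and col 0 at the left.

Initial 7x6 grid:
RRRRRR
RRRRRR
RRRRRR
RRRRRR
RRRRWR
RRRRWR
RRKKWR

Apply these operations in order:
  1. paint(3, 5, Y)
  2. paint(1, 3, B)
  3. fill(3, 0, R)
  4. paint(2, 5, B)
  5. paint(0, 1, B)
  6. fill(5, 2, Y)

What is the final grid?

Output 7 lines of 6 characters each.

After op 1 paint(3,5,Y):
RRRRRR
RRRRRR
RRRRRR
RRRRRY
RRRRWR
RRRRWR
RRKKWR
After op 2 paint(1,3,B):
RRRRRR
RRRBRR
RRRRRR
RRRRRY
RRRRWR
RRRRWR
RRKKWR
After op 3 fill(3,0,R) [0 cells changed]:
RRRRRR
RRRBRR
RRRRRR
RRRRRY
RRRRWR
RRRRWR
RRKKWR
After op 4 paint(2,5,B):
RRRRRR
RRRBRR
RRRRRB
RRRRRY
RRRRWR
RRRRWR
RRKKWR
After op 5 paint(0,1,B):
RBRRRR
RRRBRR
RRRRRB
RRRRRY
RRRRWR
RRRRWR
RRKKWR
After op 6 fill(5,2,Y) [30 cells changed]:
YBYYYY
YYYBYY
YYYYYB
YYYYYY
YYYYWR
YYYYWR
YYKKWR

Answer: YBYYYY
YYYBYY
YYYYYB
YYYYYY
YYYYWR
YYYYWR
YYKKWR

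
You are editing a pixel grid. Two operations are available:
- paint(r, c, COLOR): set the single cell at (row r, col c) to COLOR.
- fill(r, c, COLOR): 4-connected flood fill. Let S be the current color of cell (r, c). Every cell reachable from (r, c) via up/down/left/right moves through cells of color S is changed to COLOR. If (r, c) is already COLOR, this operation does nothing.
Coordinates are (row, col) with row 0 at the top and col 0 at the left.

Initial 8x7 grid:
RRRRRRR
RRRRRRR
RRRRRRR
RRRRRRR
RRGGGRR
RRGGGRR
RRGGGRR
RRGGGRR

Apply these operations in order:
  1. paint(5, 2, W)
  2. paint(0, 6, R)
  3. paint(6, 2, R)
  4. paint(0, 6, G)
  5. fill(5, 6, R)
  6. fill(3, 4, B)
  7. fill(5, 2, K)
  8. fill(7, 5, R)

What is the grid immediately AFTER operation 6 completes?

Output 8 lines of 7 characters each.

After op 1 paint(5,2,W):
RRRRRRR
RRRRRRR
RRRRRRR
RRRRRRR
RRGGGRR
RRWGGRR
RRGGGRR
RRGGGRR
After op 2 paint(0,6,R):
RRRRRRR
RRRRRRR
RRRRRRR
RRRRRRR
RRGGGRR
RRWGGRR
RRGGGRR
RRGGGRR
After op 3 paint(6,2,R):
RRRRRRR
RRRRRRR
RRRRRRR
RRRRRRR
RRGGGRR
RRWGGRR
RRRGGRR
RRGGGRR
After op 4 paint(0,6,G):
RRRRRRG
RRRRRRR
RRRRRRR
RRRRRRR
RRGGGRR
RRWGGRR
RRRGGRR
RRGGGRR
After op 5 fill(5,6,R) [0 cells changed]:
RRRRRRG
RRRRRRR
RRRRRRR
RRRRRRR
RRGGGRR
RRWGGRR
RRRGGRR
RRGGGRR
After op 6 fill(3,4,B) [44 cells changed]:
BBBBBBG
BBBBBBB
BBBBBBB
BBBBBBB
BBGGGBB
BBWGGBB
BBBGGBB
BBGGGBB

Answer: BBBBBBG
BBBBBBB
BBBBBBB
BBBBBBB
BBGGGBB
BBWGGBB
BBBGGBB
BBGGGBB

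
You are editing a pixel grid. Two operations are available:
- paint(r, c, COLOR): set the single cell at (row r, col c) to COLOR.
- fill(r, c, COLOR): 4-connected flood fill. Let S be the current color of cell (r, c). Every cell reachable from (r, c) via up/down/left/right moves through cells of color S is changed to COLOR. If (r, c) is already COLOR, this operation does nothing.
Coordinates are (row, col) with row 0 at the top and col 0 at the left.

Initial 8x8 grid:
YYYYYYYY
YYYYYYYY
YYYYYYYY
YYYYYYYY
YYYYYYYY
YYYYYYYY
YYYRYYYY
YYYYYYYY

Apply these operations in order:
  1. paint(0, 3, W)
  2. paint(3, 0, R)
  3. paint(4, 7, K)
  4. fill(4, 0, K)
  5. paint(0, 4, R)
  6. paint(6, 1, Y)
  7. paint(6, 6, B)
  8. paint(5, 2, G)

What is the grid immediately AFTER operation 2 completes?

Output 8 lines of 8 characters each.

After op 1 paint(0,3,W):
YYYWYYYY
YYYYYYYY
YYYYYYYY
YYYYYYYY
YYYYYYYY
YYYYYYYY
YYYRYYYY
YYYYYYYY
After op 2 paint(3,0,R):
YYYWYYYY
YYYYYYYY
YYYYYYYY
RYYYYYYY
YYYYYYYY
YYYYYYYY
YYYRYYYY
YYYYYYYY

Answer: YYYWYYYY
YYYYYYYY
YYYYYYYY
RYYYYYYY
YYYYYYYY
YYYYYYYY
YYYRYYYY
YYYYYYYY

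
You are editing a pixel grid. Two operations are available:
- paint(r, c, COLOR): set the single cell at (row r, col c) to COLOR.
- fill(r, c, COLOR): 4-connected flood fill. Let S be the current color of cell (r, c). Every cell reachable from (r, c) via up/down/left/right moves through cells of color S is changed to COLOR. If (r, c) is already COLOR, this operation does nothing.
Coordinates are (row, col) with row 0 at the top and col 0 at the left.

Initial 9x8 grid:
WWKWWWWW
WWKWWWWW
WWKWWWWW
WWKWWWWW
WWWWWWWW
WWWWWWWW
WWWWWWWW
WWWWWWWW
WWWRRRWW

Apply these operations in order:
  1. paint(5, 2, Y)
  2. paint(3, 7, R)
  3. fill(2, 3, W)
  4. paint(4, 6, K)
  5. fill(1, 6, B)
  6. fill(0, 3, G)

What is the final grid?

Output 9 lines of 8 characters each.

After op 1 paint(5,2,Y):
WWKWWWWW
WWKWWWWW
WWKWWWWW
WWKWWWWW
WWWWWWWW
WWYWWWWW
WWWWWWWW
WWWWWWWW
WWWRRRWW
After op 2 paint(3,7,R):
WWKWWWWW
WWKWWWWW
WWKWWWWW
WWKWWWWR
WWWWWWWW
WWYWWWWW
WWWWWWWW
WWWWWWWW
WWWRRRWW
After op 3 fill(2,3,W) [0 cells changed]:
WWKWWWWW
WWKWWWWW
WWKWWWWW
WWKWWWWR
WWWWWWWW
WWYWWWWW
WWWWWWWW
WWWWWWWW
WWWRRRWW
After op 4 paint(4,6,K):
WWKWWWWW
WWKWWWWW
WWKWWWWW
WWKWWWWR
WWWWWWKW
WWYWWWWW
WWWWWWWW
WWWWWWWW
WWWRRRWW
After op 5 fill(1,6,B) [62 cells changed]:
BBKBBBBB
BBKBBBBB
BBKBBBBB
BBKBBBBR
BBBBBBKB
BBYBBBBB
BBBBBBBB
BBBBBBBB
BBBRRRBB
After op 6 fill(0,3,G) [62 cells changed]:
GGKGGGGG
GGKGGGGG
GGKGGGGG
GGKGGGGR
GGGGGGKG
GGYGGGGG
GGGGGGGG
GGGGGGGG
GGGRRRGG

Answer: GGKGGGGG
GGKGGGGG
GGKGGGGG
GGKGGGGR
GGGGGGKG
GGYGGGGG
GGGGGGGG
GGGGGGGG
GGGRRRGG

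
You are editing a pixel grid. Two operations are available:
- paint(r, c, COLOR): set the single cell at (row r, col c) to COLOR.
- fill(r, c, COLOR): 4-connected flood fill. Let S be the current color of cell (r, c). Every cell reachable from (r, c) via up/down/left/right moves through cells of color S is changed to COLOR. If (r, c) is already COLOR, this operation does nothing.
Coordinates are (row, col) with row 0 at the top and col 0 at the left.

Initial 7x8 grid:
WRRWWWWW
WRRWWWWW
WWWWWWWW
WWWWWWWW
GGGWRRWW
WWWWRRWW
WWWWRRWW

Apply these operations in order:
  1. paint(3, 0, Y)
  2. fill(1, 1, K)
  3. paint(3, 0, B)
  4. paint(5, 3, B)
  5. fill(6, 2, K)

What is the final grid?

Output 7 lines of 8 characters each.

Answer: WKKWWWWW
WKKWWWWW
WWWWWWWW
BWWWWWWW
GGGWRRWW
KKKBRRWW
KKKKRRWW

Derivation:
After op 1 paint(3,0,Y):
WRRWWWWW
WRRWWWWW
WWWWWWWW
YWWWWWWW
GGGWRRWW
WWWWRRWW
WWWWRRWW
After op 2 fill(1,1,K) [4 cells changed]:
WKKWWWWW
WKKWWWWW
WWWWWWWW
YWWWWWWW
GGGWRRWW
WWWWRRWW
WWWWRRWW
After op 3 paint(3,0,B):
WKKWWWWW
WKKWWWWW
WWWWWWWW
BWWWWWWW
GGGWRRWW
WWWWRRWW
WWWWRRWW
After op 4 paint(5,3,B):
WKKWWWWW
WKKWWWWW
WWWWWWWW
BWWWWWWW
GGGWRRWW
WWWBRRWW
WWWWRRWW
After op 5 fill(6,2,K) [7 cells changed]:
WKKWWWWW
WKKWWWWW
WWWWWWWW
BWWWWWWW
GGGWRRWW
KKKBRRWW
KKKKRRWW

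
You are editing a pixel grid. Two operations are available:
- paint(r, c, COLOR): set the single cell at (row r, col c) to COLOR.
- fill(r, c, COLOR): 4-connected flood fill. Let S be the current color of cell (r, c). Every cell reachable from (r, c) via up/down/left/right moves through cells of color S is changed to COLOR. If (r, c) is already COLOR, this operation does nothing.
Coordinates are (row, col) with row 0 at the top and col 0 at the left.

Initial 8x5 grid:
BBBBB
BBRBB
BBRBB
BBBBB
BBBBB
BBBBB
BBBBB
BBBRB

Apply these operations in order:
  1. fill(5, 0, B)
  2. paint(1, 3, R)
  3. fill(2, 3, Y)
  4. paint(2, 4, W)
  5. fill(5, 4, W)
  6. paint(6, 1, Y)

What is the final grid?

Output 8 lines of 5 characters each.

Answer: WWWWW
WWRRW
WWRWW
WWWWW
WWWWW
WWWWW
WYWWW
WWWRW

Derivation:
After op 1 fill(5,0,B) [0 cells changed]:
BBBBB
BBRBB
BBRBB
BBBBB
BBBBB
BBBBB
BBBBB
BBBRB
After op 2 paint(1,3,R):
BBBBB
BBRRB
BBRBB
BBBBB
BBBBB
BBBBB
BBBBB
BBBRB
After op 3 fill(2,3,Y) [36 cells changed]:
YYYYY
YYRRY
YYRYY
YYYYY
YYYYY
YYYYY
YYYYY
YYYRY
After op 4 paint(2,4,W):
YYYYY
YYRRY
YYRYW
YYYYY
YYYYY
YYYYY
YYYYY
YYYRY
After op 5 fill(5,4,W) [35 cells changed]:
WWWWW
WWRRW
WWRWW
WWWWW
WWWWW
WWWWW
WWWWW
WWWRW
After op 6 paint(6,1,Y):
WWWWW
WWRRW
WWRWW
WWWWW
WWWWW
WWWWW
WYWWW
WWWRW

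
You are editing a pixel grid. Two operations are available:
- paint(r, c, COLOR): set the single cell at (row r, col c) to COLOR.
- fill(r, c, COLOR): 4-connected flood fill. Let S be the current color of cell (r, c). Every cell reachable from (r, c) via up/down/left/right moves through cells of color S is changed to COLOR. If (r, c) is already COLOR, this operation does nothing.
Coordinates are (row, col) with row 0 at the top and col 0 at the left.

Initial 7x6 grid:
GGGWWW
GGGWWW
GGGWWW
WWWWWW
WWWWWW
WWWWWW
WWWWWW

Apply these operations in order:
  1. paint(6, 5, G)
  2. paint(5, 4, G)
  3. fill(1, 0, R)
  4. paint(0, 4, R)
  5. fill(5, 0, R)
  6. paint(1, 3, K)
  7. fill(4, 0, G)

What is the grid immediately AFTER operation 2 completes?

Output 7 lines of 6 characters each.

After op 1 paint(6,5,G):
GGGWWW
GGGWWW
GGGWWW
WWWWWW
WWWWWW
WWWWWW
WWWWWG
After op 2 paint(5,4,G):
GGGWWW
GGGWWW
GGGWWW
WWWWWW
WWWWWW
WWWWGW
WWWWWG

Answer: GGGWWW
GGGWWW
GGGWWW
WWWWWW
WWWWWW
WWWWGW
WWWWWG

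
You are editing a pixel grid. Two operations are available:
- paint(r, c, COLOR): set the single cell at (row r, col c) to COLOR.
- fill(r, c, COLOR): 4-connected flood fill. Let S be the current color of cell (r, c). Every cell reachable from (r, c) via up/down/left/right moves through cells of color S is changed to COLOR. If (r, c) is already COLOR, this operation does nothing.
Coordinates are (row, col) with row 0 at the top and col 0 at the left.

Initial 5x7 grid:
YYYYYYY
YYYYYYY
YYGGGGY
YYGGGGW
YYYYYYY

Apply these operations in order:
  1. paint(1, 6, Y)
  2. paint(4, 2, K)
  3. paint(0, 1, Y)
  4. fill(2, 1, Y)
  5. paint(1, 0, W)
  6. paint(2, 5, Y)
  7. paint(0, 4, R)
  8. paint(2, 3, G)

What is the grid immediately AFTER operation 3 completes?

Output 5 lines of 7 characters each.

Answer: YYYYYYY
YYYYYYY
YYGGGGY
YYGGGGW
YYKYYYY

Derivation:
After op 1 paint(1,6,Y):
YYYYYYY
YYYYYYY
YYGGGGY
YYGGGGW
YYYYYYY
After op 2 paint(4,2,K):
YYYYYYY
YYYYYYY
YYGGGGY
YYGGGGW
YYKYYYY
After op 3 paint(0,1,Y):
YYYYYYY
YYYYYYY
YYGGGGY
YYGGGGW
YYKYYYY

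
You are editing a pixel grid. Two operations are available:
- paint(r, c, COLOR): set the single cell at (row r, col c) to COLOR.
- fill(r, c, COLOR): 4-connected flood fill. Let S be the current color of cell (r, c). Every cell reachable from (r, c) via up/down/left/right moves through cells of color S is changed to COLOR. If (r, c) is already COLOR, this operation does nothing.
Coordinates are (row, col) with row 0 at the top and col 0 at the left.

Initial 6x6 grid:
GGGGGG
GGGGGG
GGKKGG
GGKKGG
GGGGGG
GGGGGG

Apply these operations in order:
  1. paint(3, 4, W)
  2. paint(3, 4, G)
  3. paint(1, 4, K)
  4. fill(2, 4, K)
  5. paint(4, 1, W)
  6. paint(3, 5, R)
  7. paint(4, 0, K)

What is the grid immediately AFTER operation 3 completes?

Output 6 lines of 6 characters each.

Answer: GGGGGG
GGGGKG
GGKKGG
GGKKGG
GGGGGG
GGGGGG

Derivation:
After op 1 paint(3,4,W):
GGGGGG
GGGGGG
GGKKGG
GGKKWG
GGGGGG
GGGGGG
After op 2 paint(3,4,G):
GGGGGG
GGGGGG
GGKKGG
GGKKGG
GGGGGG
GGGGGG
After op 3 paint(1,4,K):
GGGGGG
GGGGKG
GGKKGG
GGKKGG
GGGGGG
GGGGGG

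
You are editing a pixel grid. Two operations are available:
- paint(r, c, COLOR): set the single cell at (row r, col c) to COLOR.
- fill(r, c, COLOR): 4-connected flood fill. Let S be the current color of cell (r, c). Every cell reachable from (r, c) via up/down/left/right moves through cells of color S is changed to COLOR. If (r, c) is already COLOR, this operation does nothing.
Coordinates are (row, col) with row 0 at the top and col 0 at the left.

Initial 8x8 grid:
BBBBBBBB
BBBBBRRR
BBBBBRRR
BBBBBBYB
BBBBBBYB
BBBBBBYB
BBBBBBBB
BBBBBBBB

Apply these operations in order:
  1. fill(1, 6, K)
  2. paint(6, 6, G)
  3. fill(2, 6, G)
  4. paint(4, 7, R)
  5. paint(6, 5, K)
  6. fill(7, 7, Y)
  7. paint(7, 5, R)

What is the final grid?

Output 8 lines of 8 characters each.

After op 1 fill(1,6,K) [6 cells changed]:
BBBBBBBB
BBBBBKKK
BBBBBKKK
BBBBBBYB
BBBBBBYB
BBBBBBYB
BBBBBBBB
BBBBBBBB
After op 2 paint(6,6,G):
BBBBBBBB
BBBBBKKK
BBBBBKKK
BBBBBBYB
BBBBBBYB
BBBBBBYB
BBBBBBGB
BBBBBBBB
After op 3 fill(2,6,G) [6 cells changed]:
BBBBBBBB
BBBBBGGG
BBBBBGGG
BBBBBBYB
BBBBBBYB
BBBBBBYB
BBBBBBGB
BBBBBBBB
After op 4 paint(4,7,R):
BBBBBBBB
BBBBBGGG
BBBBBGGG
BBBBBBYB
BBBBBBYR
BBBBBBYB
BBBBBBGB
BBBBBBBB
After op 5 paint(6,5,K):
BBBBBBBB
BBBBBGGG
BBBBBGGG
BBBBBBYB
BBBBBBYR
BBBBBBYB
BBBBBKGB
BBBBBBBB
After op 6 fill(7,7,Y) [51 cells changed]:
YYYYYYYY
YYYYYGGG
YYYYYGGG
YYYYYYYB
YYYYYYYR
YYYYYYYY
YYYYYKGY
YYYYYYYY
After op 7 paint(7,5,R):
YYYYYYYY
YYYYYGGG
YYYYYGGG
YYYYYYYB
YYYYYYYR
YYYYYYYY
YYYYYKGY
YYYYYRYY

Answer: YYYYYYYY
YYYYYGGG
YYYYYGGG
YYYYYYYB
YYYYYYYR
YYYYYYYY
YYYYYKGY
YYYYYRYY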